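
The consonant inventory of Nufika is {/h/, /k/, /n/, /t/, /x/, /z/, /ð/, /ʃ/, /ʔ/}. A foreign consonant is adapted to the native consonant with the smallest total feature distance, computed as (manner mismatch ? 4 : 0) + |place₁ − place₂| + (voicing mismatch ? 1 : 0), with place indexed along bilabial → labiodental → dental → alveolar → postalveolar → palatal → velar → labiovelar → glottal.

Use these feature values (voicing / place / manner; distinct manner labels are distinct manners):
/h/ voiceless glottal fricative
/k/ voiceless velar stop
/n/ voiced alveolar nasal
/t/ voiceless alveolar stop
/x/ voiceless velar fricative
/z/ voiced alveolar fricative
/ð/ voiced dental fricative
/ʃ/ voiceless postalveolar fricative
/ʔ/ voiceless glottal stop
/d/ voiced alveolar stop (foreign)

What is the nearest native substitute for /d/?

/t/ is closest: same manner (stop), place distance 0 (alveolar→alveolar), voicing differs (+1); total 1. Next closest is /k/ at distance 4.

t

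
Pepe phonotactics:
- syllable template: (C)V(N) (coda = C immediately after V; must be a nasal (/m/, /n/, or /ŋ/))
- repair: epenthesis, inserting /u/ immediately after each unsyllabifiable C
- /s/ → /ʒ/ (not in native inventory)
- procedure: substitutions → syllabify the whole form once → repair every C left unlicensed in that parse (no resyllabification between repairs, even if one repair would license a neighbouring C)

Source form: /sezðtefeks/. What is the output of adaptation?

ʒezuðutefekuʒu

Substitution: /s/ → /ʒ/, giving /ʒezðtefekʒ/.
The consonants /z/, /ð/, /k/, /ʒ/ cannot be parsed into a legal (C)V(N) syllable (only a nasal (/m/, /n/, or /ŋ/) is licensed in coda position; onsets are limited to one consonant).
Inserting the epenthetic vowel yields /z/ → /zu/, /ð/ → /ðu/, /k/ → /ku/, /ʒ/ → /ʒu/.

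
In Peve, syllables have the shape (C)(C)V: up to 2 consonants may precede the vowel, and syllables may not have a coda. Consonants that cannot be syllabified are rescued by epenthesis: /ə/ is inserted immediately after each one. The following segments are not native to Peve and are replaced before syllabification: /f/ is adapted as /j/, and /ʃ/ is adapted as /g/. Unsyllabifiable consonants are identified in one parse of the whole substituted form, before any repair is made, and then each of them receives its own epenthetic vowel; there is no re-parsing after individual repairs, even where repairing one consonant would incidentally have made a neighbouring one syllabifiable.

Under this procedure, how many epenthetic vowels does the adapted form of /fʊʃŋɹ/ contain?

After substitution the input is /jʊgŋɹ/.
The unsyllabifiable consonants are /g/, /ŋ/, /ɹ/; each receives one epenthetic vowel.

3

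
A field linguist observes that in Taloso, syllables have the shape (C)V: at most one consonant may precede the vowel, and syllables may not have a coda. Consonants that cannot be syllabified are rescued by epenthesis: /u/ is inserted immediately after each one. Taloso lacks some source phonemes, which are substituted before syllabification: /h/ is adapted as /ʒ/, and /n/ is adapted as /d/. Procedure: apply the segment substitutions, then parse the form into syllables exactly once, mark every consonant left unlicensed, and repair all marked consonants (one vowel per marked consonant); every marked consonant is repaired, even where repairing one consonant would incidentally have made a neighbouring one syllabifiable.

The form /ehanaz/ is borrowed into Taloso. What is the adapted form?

Substitution: /h/ → /ʒ/, /n/ → /d/, giving /eʒadaz/.
The consonants /z/ cannot be parsed into a legal (C)V syllable (no codas are permitted; onsets are limited to one consonant).
Inserting the epenthetic vowel yields /z/ → /zu/.

eʒadazu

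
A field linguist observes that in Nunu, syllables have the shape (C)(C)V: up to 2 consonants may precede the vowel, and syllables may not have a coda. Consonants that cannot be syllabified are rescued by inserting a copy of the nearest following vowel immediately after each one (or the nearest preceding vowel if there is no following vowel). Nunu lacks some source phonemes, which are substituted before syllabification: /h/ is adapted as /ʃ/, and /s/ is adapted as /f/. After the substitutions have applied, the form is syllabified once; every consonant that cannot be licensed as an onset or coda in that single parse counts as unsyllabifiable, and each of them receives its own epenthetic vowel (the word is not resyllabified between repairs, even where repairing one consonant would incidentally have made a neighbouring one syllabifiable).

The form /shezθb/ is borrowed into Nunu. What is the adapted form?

Substitution: /s/ → /f/, /h/ → /ʃ/, giving /fʃezθb/.
The consonants /z/, /θ/, /b/ cannot be parsed into a legal (C)(C)V syllable (no codas are permitted; onsets may contain at most 2 consonants).
Each unlicensed consonant becomes the onset of a new syllable: /z/ → /ze/, /θ/ → /θe/, /b/ → /be/.

fʃezeθebe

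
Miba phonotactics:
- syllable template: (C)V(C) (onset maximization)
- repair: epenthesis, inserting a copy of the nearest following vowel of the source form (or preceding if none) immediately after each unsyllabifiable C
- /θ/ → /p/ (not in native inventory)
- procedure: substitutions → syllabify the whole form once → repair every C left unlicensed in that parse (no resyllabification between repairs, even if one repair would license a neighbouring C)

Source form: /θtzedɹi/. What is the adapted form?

petezedɹi

Substitution: /θ/ → /p/, giving /ptzedɹi/.
Under (C)V(C), the unsyllabifiable consonants are /p/, /t/ (at most one coda consonant is licensed; onsets are limited to one consonant).
Inserting the epenthetic vowel yields /p/ → /pe/, /t/ → /te/.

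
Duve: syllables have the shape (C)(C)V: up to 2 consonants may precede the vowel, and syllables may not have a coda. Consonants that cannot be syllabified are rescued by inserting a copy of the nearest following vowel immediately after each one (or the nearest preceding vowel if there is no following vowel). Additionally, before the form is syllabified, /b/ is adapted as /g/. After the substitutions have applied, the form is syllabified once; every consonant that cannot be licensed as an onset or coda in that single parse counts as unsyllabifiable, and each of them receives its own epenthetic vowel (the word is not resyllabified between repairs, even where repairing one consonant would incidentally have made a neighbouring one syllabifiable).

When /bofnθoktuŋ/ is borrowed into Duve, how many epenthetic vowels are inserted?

After substitution the input is /gofnθoktuŋ/.
The unsyllabifiable consonants are /f/, /ŋ/; each receives one epenthetic vowel.

2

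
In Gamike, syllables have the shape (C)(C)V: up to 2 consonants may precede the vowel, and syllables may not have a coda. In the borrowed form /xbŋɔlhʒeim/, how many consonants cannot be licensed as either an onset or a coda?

Syllabifying with onset maximization leaves /x/, /l/, /m/ stranded (no codas are permitted; onsets may contain at most 2 consonants).

3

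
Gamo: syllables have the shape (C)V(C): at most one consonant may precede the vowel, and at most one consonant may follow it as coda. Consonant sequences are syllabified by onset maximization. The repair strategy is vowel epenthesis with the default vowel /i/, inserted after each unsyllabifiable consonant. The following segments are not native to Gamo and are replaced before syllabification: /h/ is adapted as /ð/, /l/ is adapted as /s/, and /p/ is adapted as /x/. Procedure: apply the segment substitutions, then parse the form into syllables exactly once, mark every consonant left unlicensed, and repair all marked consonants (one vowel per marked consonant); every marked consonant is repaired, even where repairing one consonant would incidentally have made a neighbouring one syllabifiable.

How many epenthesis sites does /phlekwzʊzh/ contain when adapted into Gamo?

After substitution the input is /xðsekwzʊzð/.
The unsyllabifiable consonants are /x/, /ð/, /w/, /ð/; each receives one epenthetic vowel.

4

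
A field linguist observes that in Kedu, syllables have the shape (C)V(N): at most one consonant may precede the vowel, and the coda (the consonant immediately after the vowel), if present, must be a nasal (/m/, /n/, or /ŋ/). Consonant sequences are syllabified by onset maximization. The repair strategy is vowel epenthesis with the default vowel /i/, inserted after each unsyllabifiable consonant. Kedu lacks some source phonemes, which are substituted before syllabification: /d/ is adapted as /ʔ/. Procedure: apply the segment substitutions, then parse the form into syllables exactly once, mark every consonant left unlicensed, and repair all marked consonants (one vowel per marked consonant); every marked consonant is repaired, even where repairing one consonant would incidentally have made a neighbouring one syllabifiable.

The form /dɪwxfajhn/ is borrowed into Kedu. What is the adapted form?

ʔɪwixifajihini

Substitution: /d/ → /ʔ/, giving /ʔɪwxfajhn/.
Syllabifying with onset maximization leaves /w/, /x/, /j/, /h/, /n/ stranded (only a nasal (/m/, /n/, or /ŋ/) is licensed in coda position; onsets are limited to one consonant).
Each unlicensed consonant becomes the onset of a new syllable: /w/ → /wi/, /x/ → /xi/, /j/ → /ji/, /h/ → /hi/, /n/ → /ni/.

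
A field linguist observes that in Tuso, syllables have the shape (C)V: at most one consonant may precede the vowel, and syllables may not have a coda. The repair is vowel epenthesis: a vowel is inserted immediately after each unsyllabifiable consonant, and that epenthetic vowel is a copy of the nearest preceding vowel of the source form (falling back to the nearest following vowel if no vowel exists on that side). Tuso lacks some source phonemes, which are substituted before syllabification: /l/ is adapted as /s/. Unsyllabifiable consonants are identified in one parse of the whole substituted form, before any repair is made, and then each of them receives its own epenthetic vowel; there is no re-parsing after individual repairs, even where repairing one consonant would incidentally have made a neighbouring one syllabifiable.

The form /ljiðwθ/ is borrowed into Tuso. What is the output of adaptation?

Substitution: /l/ → /s/, giving /sjiðwθ/.
Under (C)V, the unsyllabifiable consonants are /s/, /ð/, /w/, /θ/ (no codas are permitted; onsets are limited to one consonant).
Inserting the epenthetic vowel yields /s/ → /si/, /ð/ → /ði/, /w/ → /wi/, /θ/ → /θi/.

sijiðiwiθi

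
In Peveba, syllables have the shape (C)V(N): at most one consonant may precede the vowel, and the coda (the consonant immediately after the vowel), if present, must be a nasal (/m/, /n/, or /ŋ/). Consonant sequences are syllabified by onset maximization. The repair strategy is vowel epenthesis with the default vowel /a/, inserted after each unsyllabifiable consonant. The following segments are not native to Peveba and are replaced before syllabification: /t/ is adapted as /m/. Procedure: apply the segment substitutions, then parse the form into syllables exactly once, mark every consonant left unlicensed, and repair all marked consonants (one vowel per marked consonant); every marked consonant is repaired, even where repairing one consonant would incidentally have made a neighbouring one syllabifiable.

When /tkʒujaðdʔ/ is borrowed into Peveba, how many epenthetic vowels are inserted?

5

After substitution the input is /mkʒujaðdʔ/.
The unsyllabifiable consonants are /m/, /k/, /ð/, /d/, /ʔ/; each receives one epenthetic vowel.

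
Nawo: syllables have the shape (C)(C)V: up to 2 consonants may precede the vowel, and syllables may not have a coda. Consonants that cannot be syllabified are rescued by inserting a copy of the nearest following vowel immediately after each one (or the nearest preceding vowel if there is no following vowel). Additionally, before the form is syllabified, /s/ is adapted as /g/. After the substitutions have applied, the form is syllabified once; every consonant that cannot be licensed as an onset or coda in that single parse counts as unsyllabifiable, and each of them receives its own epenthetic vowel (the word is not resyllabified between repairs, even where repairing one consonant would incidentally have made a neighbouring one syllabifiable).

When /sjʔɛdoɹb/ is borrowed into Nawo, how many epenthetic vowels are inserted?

After substitution the input is /gjʔɛdoɹb/.
The unsyllabifiable consonants are /g/, /ɹ/, /b/; each receives one epenthetic vowel.

3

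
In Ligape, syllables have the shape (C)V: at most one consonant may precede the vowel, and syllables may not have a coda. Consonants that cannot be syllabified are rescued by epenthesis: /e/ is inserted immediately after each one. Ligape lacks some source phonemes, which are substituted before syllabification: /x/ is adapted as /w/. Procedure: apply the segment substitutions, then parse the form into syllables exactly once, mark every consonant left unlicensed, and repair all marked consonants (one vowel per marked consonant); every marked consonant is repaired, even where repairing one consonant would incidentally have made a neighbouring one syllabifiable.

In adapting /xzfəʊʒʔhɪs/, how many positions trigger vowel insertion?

5

After substitution the input is /wzfəʊʒʔhɪs/.
The unsyllabifiable consonants are /w/, /z/, /ʒ/, /ʔ/, /s/; each receives one epenthetic vowel.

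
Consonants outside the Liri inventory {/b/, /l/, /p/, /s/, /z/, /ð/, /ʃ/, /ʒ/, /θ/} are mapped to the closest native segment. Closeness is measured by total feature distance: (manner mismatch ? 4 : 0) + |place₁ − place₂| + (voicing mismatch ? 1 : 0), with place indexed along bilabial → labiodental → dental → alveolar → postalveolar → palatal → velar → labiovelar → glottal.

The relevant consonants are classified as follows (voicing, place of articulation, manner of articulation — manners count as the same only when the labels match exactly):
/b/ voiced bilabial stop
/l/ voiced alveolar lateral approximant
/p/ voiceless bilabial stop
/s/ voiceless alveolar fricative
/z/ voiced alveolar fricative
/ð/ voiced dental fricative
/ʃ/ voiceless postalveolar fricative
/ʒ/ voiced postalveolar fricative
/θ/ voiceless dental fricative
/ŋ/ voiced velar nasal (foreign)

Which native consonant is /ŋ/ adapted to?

/ʒ/ is closest: manner differs (nasal→fricative, +4), place distance 2 (velar→postalveolar), same voicing; total 6. Next closest is /l/ at distance 7.

ʒ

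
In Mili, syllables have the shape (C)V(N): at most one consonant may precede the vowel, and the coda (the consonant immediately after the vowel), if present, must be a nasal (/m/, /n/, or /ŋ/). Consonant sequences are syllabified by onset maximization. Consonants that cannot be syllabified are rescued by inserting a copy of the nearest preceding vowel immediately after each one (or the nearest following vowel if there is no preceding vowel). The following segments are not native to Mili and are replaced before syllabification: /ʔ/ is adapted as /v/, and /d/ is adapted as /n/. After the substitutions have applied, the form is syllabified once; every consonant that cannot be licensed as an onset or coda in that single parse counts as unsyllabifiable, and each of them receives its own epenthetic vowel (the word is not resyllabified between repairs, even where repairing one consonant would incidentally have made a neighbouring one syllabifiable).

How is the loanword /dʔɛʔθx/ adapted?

Substitution: /d/ → /n/, /ʔ/ → /v/, giving /nvɛvθx/.
Under (C)V(N), the unsyllabifiable consonants are /n/, /v/, /θ/, /x/ (only a nasal (/m/, /n/, or /ŋ/) is licensed in coda position; onsets are limited to one consonant).
Epenthesis after each stranded consonant: /n/ → /nɛ/, /v/ → /vɛ/, /θ/ → /θɛ/, /x/ → /xɛ/.

nɛvɛvɛθɛxɛ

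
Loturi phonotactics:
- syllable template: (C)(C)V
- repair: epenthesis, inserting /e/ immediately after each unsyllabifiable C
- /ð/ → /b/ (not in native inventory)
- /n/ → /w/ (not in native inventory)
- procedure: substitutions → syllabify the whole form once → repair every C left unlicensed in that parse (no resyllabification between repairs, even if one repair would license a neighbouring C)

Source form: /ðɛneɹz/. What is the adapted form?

Substitution: /ð/ → /b/, /n/ → /w/, giving /bɛweɹz/.
Under (C)(C)V, the unsyllabifiable consonants are /ɹ/, /z/ (no codas are permitted; onsets may contain at most 2 consonants).
Epenthesis after each stranded consonant: /ɹ/ → /ɹe/, /z/ → /ze/.

bɛweɹeze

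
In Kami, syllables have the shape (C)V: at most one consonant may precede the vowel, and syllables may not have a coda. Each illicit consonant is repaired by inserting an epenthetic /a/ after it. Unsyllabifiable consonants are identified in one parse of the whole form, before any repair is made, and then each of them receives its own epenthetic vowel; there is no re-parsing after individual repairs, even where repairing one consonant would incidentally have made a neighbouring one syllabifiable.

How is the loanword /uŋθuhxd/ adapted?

Under (C)V, the unsyllabifiable consonants are /ŋ/, /h/, /x/, /d/ (no codas are permitted; onsets are limited to one consonant).
Each unlicensed consonant becomes the onset of a new syllable: /ŋ/ → /ŋa/, /h/ → /ha/, /x/ → /xa/, /d/ → /da/.

uŋaθuhaxada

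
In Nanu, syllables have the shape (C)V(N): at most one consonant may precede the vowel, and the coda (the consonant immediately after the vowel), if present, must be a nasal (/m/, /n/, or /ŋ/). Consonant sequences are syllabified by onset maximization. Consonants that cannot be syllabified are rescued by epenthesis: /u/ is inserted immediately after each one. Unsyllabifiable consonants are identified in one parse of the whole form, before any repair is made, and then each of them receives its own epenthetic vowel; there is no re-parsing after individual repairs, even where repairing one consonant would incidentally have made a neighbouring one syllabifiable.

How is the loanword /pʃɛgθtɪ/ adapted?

Under (C)V(N), the unsyllabifiable consonants are /p/, /g/, /θ/ (only a nasal (/m/, /n/, or /ŋ/) is licensed in coda position; onsets are limited to one consonant).
Each unlicensed consonant becomes the onset of a new syllable: /p/ → /pu/, /g/ → /gu/, /θ/ → /θu/.

puʃɛguθutɪ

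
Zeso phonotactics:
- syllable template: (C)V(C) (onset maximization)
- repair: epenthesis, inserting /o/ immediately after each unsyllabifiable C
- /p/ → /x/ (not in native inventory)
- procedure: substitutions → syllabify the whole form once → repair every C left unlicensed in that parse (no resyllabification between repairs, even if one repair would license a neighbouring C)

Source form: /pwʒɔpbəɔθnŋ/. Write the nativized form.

Substitution: /p/ → /x/, giving /xwʒɔxbəɔθnŋ/.
Syllabifying with onset maximization leaves /x/, /w/, /n/, /ŋ/ stranded (at most one coda consonant is licensed; onsets are limited to one consonant).
Each unlicensed consonant becomes the onset of a new syllable: /x/ → /xo/, /w/ → /wo/, /n/ → /no/, /ŋ/ → /ŋo/.

xowoʒɔxbəɔθnoŋo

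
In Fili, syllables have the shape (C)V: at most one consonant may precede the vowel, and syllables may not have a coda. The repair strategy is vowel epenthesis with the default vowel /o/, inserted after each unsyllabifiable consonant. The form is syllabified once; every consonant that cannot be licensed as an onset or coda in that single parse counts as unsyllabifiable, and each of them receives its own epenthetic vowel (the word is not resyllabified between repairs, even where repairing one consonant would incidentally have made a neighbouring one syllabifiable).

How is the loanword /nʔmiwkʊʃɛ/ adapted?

Under (C)V, the unsyllabifiable consonants are /n/, /ʔ/, /w/ (no codas are permitted; onsets are limited to one consonant).
Each unlicensed consonant becomes the onset of a new syllable: /n/ → /no/, /ʔ/ → /ʔo/, /w/ → /wo/.

noʔomiwokʊʃɛ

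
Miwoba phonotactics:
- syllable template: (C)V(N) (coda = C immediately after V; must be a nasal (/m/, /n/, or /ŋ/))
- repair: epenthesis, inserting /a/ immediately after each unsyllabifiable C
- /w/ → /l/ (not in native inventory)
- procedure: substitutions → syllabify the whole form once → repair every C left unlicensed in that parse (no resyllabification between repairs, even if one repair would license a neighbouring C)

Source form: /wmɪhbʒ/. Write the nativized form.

Substitution: /w/ → /l/, giving /lmɪhbʒ/.
Syllabifying with onset maximization leaves /l/, /h/, /b/, /ʒ/ stranded (only a nasal (/m/, /n/, or /ŋ/) is licensed in coda position; onsets are limited to one consonant).
Inserting the epenthetic vowel yields /l/ → /la/, /h/ → /ha/, /b/ → /ba/, /ʒ/ → /ʒa/.

lamɪhabaʒa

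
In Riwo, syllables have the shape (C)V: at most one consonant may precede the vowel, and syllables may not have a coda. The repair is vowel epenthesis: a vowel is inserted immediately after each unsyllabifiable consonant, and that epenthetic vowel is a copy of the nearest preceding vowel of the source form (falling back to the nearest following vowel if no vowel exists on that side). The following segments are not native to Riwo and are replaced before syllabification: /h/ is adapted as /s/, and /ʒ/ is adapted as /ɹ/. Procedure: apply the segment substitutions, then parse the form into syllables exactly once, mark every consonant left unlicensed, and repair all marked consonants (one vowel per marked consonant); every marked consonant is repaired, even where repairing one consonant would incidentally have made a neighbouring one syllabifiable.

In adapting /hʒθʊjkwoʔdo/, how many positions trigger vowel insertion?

After substitution the input is /sɹθʊjkwoʔdo/.
The unsyllabifiable consonants are /s/, /ɹ/, /j/, /k/, /ʔ/; each receives one epenthetic vowel.

5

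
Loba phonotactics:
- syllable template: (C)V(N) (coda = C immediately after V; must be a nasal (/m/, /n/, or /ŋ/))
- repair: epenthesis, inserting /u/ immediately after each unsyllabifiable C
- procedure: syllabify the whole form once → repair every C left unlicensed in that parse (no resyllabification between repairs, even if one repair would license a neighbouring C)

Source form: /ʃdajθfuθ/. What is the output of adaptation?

ʃudajuθufuθu

Under (C)V(N), the unsyllabifiable consonants are /ʃ/, /j/, /θ/, /θ/ (only a nasal (/m/, /n/, or /ŋ/) is licensed in coda position; onsets are limited to one consonant).
Inserting the epenthetic vowel yields /ʃ/ → /ʃu/, /j/ → /ju/, /θ/ → /θu/, /θ/ → /θu/.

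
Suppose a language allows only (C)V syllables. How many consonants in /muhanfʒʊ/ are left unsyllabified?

2

The consonants /n/, /f/ cannot be parsed into a legal (C)V syllable (no codas are permitted; onsets are limited to one consonant).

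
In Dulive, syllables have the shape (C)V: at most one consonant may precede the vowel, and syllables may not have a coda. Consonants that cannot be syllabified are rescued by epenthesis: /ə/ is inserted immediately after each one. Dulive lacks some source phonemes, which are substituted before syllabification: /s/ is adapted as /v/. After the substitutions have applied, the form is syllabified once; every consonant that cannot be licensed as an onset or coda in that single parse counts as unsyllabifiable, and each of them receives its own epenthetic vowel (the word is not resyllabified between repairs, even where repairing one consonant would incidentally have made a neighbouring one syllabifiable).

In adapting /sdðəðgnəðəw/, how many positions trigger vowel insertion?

5

After substitution the input is /vdðəðgnəðəw/.
The unsyllabifiable consonants are /v/, /d/, /ð/, /g/, /w/; each receives one epenthetic vowel.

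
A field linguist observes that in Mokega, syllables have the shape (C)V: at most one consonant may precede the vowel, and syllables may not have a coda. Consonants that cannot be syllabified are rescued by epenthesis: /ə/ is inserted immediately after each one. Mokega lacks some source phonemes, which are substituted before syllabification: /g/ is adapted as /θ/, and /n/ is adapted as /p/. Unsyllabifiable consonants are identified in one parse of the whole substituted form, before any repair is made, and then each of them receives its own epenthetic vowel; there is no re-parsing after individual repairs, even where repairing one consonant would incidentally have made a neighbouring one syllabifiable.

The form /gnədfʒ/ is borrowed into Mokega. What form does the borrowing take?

θəpədəfəʒə

Substitution: /g/ → /θ/, /n/ → /p/, giving /θpədfʒ/.
Syllabifying with onset maximization leaves /θ/, /d/, /f/, /ʒ/ stranded (no codas are permitted; onsets are limited to one consonant).
Each unlicensed consonant becomes the onset of a new syllable: /θ/ → /θə/, /d/ → /də/, /f/ → /fə/, /ʒ/ → /ʒə/.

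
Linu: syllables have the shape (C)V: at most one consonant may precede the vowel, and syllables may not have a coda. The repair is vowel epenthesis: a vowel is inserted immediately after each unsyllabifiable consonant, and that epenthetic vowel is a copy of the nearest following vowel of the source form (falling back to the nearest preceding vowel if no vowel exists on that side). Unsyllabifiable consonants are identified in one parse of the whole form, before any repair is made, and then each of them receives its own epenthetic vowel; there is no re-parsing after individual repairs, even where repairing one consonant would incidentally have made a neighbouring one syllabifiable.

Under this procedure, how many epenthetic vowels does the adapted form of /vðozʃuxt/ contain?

4

The unsyllabifiable consonants are /v/, /z/, /x/, /t/; each receives one epenthetic vowel.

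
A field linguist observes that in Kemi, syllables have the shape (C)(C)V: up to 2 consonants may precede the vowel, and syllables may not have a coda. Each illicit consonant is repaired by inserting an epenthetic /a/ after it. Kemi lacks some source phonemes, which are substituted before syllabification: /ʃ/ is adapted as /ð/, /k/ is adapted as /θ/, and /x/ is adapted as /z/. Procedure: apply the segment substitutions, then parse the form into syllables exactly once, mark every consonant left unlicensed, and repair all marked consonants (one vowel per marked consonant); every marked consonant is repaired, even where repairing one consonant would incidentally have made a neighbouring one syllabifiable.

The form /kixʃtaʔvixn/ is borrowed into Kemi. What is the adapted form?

Substitution: /k/ → /θ/, /x/ → /z/, /ʃ/ → /ð/, giving /θizðtaʔvizn/.
The consonants /z/, /z/, /n/ cannot be parsed into a legal (C)(C)V syllable (no codas are permitted; onsets may contain at most 2 consonants).
Each unlicensed consonant becomes the onset of a new syllable: /z/ → /za/, /z/ → /za/, /n/ → /na/.

θizaðtaʔvizana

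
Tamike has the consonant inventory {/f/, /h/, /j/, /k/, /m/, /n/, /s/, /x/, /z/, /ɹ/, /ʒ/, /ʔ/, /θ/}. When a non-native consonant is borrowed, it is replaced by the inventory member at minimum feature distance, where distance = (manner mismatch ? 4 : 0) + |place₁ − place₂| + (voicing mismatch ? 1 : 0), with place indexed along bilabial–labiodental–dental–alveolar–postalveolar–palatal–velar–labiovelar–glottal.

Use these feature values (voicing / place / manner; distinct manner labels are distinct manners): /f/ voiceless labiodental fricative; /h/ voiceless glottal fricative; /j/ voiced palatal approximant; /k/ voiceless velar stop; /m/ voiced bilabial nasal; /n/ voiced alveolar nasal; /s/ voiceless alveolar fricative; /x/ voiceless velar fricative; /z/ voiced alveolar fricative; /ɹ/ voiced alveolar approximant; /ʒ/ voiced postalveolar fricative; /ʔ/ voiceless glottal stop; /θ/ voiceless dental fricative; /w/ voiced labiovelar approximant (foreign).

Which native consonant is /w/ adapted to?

/j/ is closest: same manner (approximant), place distance 2 (labiovelar→palatal), same voicing; total 2. Next closest is /ɹ/ at distance 4.

j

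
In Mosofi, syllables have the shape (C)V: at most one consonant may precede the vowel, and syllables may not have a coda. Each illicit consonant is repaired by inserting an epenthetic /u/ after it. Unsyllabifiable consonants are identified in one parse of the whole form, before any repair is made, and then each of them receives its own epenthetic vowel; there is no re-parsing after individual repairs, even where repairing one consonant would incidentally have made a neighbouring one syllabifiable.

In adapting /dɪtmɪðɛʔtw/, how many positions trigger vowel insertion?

The unsyllabifiable consonants are /t/, /ʔ/, /t/, /w/; each receives one epenthetic vowel.

4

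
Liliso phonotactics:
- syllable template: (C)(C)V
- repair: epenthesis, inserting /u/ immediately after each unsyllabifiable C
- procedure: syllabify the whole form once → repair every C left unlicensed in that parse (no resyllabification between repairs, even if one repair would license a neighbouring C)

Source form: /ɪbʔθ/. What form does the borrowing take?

ɪbuʔuθu

The consonants /b/, /ʔ/, /θ/ cannot be parsed into a legal (C)(C)V syllable (no codas are permitted; onsets may contain at most 2 consonants).
Each unlicensed consonant becomes the onset of a new syllable: /b/ → /bu/, /ʔ/ → /ʔu/, /θ/ → /θu/.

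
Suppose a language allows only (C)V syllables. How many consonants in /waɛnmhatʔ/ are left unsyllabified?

4

The consonants /n/, /m/, /t/, /ʔ/ cannot be parsed into a legal (C)V syllable (no codas are permitted; onsets are limited to one consonant).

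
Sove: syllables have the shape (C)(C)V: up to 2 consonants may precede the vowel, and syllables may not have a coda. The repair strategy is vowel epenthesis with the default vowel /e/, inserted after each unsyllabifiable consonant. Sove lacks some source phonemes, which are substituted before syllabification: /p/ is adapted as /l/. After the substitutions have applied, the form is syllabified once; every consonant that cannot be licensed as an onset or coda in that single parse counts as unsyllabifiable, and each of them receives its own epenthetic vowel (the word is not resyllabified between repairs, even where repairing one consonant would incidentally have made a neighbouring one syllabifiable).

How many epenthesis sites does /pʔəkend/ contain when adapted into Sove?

After substitution the input is /lʔəkend/.
The unsyllabifiable consonants are /n/, /d/; each receives one epenthetic vowel.

2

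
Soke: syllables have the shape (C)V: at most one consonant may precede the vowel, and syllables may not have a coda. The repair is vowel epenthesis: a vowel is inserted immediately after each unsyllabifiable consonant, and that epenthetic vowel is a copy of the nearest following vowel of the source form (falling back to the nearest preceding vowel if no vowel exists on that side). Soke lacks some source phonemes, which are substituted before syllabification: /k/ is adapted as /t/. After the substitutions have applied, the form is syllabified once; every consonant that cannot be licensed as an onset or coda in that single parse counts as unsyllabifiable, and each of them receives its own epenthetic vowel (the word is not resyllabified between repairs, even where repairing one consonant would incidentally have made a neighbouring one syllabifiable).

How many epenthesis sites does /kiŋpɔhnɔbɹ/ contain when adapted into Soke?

After substitution the input is /tiŋpɔhnɔbɹ/.
The unsyllabifiable consonants are /ŋ/, /h/, /b/, /ɹ/; each receives one epenthetic vowel.

4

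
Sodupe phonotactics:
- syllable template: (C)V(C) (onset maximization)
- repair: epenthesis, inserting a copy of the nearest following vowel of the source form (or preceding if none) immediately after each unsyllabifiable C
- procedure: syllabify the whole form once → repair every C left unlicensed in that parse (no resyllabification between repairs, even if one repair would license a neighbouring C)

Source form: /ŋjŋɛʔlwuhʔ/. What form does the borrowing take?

The consonants /ŋ/, /j/, /l/, /ʔ/ cannot be parsed into a legal (C)V(C) syllable (at most one coda consonant is licensed; onsets are limited to one consonant).
Inserting the epenthetic vowel yields /ŋ/ → /ŋɛ/, /j/ → /jɛ/, /l/ → /lu/, /ʔ/ → /ʔu/.

ŋɛjɛŋɛʔluwuhʔu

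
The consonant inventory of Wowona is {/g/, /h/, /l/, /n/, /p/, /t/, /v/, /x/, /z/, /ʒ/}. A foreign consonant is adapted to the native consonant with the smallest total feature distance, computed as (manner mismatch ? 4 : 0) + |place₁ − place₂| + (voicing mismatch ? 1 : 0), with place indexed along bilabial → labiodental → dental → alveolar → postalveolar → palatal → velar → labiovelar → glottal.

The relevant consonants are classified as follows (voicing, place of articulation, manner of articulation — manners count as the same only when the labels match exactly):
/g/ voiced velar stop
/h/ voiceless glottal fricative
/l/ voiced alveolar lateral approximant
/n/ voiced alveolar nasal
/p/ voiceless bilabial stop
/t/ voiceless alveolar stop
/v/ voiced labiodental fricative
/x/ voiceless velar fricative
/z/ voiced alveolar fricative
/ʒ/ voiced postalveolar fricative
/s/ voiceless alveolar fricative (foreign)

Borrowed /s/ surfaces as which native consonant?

z

/z/ is closest: same manner (fricative), place distance 0 (alveolar→alveolar), voicing differs (+1); total 1. Next closest is /ʒ/ at distance 2.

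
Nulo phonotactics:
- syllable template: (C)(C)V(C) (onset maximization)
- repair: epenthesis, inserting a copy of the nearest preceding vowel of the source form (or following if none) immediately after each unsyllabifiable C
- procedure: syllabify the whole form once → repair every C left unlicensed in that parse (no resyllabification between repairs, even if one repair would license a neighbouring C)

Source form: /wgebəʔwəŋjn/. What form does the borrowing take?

wgebəʔwəŋjənə

Under (C)(C)V(C), the unsyllabifiable consonants are /j/, /n/ (at most one coda consonant is licensed; onsets may contain at most 2 consonants).
Epenthesis after each stranded consonant: /j/ → /jə/, /n/ → /nə/.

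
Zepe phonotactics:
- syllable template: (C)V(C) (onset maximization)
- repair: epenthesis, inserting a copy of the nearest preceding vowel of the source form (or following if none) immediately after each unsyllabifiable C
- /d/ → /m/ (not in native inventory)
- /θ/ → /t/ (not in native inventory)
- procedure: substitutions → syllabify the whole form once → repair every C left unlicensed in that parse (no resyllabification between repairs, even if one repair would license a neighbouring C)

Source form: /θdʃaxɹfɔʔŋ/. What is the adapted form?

Substitution: /θ/ → /t/, /d/ → /m/, giving /tmʃaxɹfɔʔŋ/.
Syllabifying with onset maximization leaves /t/, /m/, /ɹ/, /ŋ/ stranded (at most one coda consonant is licensed; onsets are limited to one consonant).
Inserting the epenthetic vowel yields /t/ → /ta/, /m/ → /ma/, /ɹ/ → /ɹa/, /ŋ/ → /ŋɔ/.

tamaʃaxɹafɔʔŋɔ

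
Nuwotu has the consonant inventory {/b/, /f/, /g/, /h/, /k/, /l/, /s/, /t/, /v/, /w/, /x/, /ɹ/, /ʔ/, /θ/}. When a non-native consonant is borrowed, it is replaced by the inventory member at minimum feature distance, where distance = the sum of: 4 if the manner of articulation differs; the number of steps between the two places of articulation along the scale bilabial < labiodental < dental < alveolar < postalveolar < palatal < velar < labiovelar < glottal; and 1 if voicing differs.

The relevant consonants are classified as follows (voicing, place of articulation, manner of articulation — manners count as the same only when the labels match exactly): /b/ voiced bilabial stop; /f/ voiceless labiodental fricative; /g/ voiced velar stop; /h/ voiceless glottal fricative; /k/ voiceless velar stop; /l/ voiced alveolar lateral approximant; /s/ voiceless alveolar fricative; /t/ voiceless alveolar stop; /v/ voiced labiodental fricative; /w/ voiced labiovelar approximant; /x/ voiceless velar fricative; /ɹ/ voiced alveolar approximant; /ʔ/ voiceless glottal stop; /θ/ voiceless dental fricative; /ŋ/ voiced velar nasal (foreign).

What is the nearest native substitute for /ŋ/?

/g/ is closest: manner differs (nasal→stop, +4), place distance 0 (velar→velar), same voicing; total 4. Next closest is /k/ at distance 5.

g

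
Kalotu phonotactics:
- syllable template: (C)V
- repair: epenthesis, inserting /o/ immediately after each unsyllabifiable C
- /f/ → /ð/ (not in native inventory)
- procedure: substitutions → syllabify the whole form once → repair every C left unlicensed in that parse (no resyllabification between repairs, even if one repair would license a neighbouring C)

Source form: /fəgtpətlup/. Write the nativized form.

Substitution: /f/ → /ð/, giving /ðəgtpətlup/.
The consonants /g/, /t/, /t/, /p/ cannot be parsed into a legal (C)V syllable (no codas are permitted; onsets are limited to one consonant).
Epenthesis after each stranded consonant: /g/ → /go/, /t/ → /to/, /t/ → /to/, /p/ → /po/.

ðəgotopətolupo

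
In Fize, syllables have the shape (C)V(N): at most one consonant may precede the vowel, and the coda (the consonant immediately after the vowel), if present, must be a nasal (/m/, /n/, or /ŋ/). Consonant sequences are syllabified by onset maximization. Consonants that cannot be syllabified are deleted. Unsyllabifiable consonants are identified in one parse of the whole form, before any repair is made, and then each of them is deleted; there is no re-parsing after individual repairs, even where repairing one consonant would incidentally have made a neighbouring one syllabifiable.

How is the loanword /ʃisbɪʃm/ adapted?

ʃibɪ

Under (C)V(N), the unsyllabifiable consonants are /s/, /ʃ/, /m/ (only a nasal (/m/, /n/, or /ŋ/) is licensed in coda position; onsets are limited to one consonant).
Deleting the stranded consonants removes /s/, /ʃ/, /m/.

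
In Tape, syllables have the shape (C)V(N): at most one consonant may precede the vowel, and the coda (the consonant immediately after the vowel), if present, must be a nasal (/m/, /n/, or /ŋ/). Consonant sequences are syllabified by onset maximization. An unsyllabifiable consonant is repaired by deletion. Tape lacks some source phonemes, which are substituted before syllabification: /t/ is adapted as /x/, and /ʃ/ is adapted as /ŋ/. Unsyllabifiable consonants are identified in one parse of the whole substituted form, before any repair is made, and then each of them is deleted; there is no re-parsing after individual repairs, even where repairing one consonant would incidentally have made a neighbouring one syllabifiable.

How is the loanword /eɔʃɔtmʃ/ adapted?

eɔŋɔ

Substitution: /ʃ/ → /ŋ/, /t/ → /x/, giving /eɔŋɔxmŋ/.
Syllabifying with onset maximization leaves /x/, /m/, /ŋ/ stranded (only a nasal (/m/, /n/, or /ŋ/) is licensed in coda position; onsets are limited to one consonant).
Deleting the stranded consonants removes /x/, /m/, /ŋ/.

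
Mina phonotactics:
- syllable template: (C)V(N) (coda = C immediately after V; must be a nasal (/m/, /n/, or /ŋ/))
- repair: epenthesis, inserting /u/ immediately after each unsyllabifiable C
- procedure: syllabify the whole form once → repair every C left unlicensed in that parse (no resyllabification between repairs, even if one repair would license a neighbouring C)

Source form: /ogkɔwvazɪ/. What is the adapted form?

ogukɔwuvazɪ

Syllabifying with onset maximization leaves /g/, /w/ stranded (only a nasal (/m/, /n/, or /ŋ/) is licensed in coda position; onsets are limited to one consonant).
Epenthesis after each stranded consonant: /g/ → /gu/, /w/ → /wu/.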